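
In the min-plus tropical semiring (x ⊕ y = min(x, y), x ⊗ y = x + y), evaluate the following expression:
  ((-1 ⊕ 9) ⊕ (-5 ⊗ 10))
((-1 ⊕ 9) ⊕ (-5 ⊗ 10)) = -1

Expand innermost to outermost. Recall ⊕ takes the minimum of its arguments and ⊗ takes their sum. Working out the expression ((-1 ⊕ 9) ⊕ (-5 ⊗ 10)) gives -1.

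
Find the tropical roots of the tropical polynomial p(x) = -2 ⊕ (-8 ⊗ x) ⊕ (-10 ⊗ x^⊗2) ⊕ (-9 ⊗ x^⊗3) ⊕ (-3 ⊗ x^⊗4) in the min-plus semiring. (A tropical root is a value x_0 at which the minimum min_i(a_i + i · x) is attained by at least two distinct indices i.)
Roots: {-6, -1, 2, 6}

Each tropical root is a break point of the lower envelope of the lines y = a_i + i · x (there are 5 lines, with slopes 0, 1, ..., 4). Only the lines that attain the minimum somewhere contribute to roots; other lines are dominated. Here the surviving (envelope) indices are i = 4, i = 3, i = 2, i = 1, i = 0.
Intersections between consecutive envelope lines give the roots: for adjacent envelope indices i < j the intersection is x = (a_i − a_j) / (j − i). Reading off the sorted break points: {-6, -1, 2, 6}.
Verification: at each break x_0, at least two indices attain the minimum of min_i(a_i + i · x_0).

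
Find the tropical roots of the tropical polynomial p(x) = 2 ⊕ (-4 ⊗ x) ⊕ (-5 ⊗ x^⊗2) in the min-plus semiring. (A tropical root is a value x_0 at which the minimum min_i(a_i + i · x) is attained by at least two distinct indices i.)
Roots: {1, 6}

Each tropical root is a break point of the lower envelope of the lines y = a_i + i · x (there are 3 lines, with slopes 0, 1, ..., 2). Only the lines that attain the minimum somewhere contribute to roots; other lines are dominated. Here the surviving (envelope) indices are i = 2, i = 1, i = 0.
Intersections between consecutive envelope lines give the roots: for adjacent envelope indices i < j the intersection is x = (a_i − a_j) / (j − i). Reading off the sorted break points: {1, 6}.
Verification: at each break x_0, at least two indices attain the minimum of min_i(a_i + i · x_0).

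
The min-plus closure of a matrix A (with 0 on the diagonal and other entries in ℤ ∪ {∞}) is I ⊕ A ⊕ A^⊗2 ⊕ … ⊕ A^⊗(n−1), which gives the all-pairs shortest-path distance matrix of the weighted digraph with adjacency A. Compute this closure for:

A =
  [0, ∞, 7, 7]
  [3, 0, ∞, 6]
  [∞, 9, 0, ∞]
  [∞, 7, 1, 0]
Closure =
  [0, 14, 7, 7]
  [3, 0, 7, 6]
  [12, 9, 0, 15]
  [10, 7, 1, 0]

This is the Floyd-Warshall all-pairs shortest-path computation. For each intermediate vertex k = 0, 1, …, 3, update dist[i][j] ← min(dist[i][j], dist[i][k] + dist[k][j]). The final matrix gives, for each (i, j), the minimum total weight of any directed path from i to j (possibly empty when i = j).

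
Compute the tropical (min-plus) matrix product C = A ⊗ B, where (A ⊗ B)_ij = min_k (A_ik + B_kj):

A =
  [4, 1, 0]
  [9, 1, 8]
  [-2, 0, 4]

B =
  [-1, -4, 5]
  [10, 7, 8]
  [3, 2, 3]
A ⊗ B =
  [3, 0, 3]
  [8, 5, 9]
  [-3, -6, 3]

Apply the min-plus product entry-by-entry:
  C[0][0] = min over k of (A[0][0] + B[0][0] = 4 + -1 = 3, A[0][1] + B[1][0] = 1 + 10 = 11, A[0][2] + B[2][0] = 0 + 3 = 3) = 3 (attained at k = 0)
  C[0][1] = min over k of (A[0][0] + B[0][1] = 4 + -4 = 0, A[0][1] + B[1][1] = 1 + 7 = 8, A[0][2] + B[2][1] = 0 + 2 = 2) = 0 (attained at k = 0)
  C[0][2] = min over k of (A[0][0] + B[0][2] = 4 + 5 = 9, A[0][1] + B[1][2] = 1 + 8 = 9, A[0][2] + B[2][2] = 0 + 3 = 3) = 3 (attained at k = 2)
  C[1][0] = min over k of (A[1][0] + B[0][0] = 9 + -1 = 8, A[1][1] + B[1][0] = 1 + 10 = 11, A[1][2] + B[2][0] = 8 + 3 = 11) = 8 (attained at k = 0)
  C[1][1] = min over k of (A[1][0] + B[0][1] = 9 + -4 = 5, A[1][1] + B[1][1] = 1 + 7 = 8, A[1][2] + B[2][1] = 8 + 2 = 10) = 5 (attained at k = 0)
  C[1][2] = min over k of (A[1][0] + B[0][2] = 9 + 5 = 14, A[1][1] + B[1][2] = 1 + 8 = 9, A[1][2] + B[2][2] = 8 + 3 = 11) = 9 (attained at k = 1)
  C[2][0] = min over k of (A[2][0] + B[0][0] = -2 + -1 = -3, A[2][1] + B[1][0] = 0 + 10 = 10, A[2][2] + B[2][0] = 4 + 3 = 7) = -3 (attained at k = 0)
  C[2][1] = min over k of (A[2][0] + B[0][1] = -2 + -4 = -6, A[2][1] + B[1][1] = 0 + 7 = 7, A[2][2] + B[2][1] = 4 + 2 = 6) = -6 (attained at k = 0)
  C[2][2] = min over k of (A[2][0] + B[0][2] = -2 + 5 = 3, A[2][1] + B[1][2] = 0 + 8 = 8, A[2][2] + B[2][2] = 4 + 3 = 7) = 3 (attained at k = 0)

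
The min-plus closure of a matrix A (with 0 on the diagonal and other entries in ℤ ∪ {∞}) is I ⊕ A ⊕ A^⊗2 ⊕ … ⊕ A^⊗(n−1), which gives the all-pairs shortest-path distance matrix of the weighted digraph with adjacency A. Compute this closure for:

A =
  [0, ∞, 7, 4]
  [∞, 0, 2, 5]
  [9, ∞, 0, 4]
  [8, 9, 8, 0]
Closure =
  [0, 13, 7, 4]
  [11, 0, 2, 5]
  [9, 13, 0, 4]
  [8, 9, 8, 0]

This is the Floyd-Warshall all-pairs shortest-path computation. For each intermediate vertex k = 0, 1, …, 3, update dist[i][j] ← min(dist[i][j], dist[i][k] + dist[k][j]). The final matrix gives, for each (i, j), the minimum total weight of any directed path from i to j (possibly empty when i = j).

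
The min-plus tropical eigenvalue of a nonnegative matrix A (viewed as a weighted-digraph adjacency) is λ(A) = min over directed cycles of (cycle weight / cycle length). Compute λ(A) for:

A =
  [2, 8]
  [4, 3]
λ(A) = 2

Enumerate directed cycles and compute their means (weight / length). Sample:
  cycle 0 → 0: weight = 2, length = 1, mean = 2/1 ≈ 2.000
  cycle 1 → 1: weight = 3, length = 1, mean = 3/1 ≈ 3.000
  cycle 0 → 1 → 0: weight = 12, length = 2, mean = 12/2 ≈ 6.000
  cycle 1 → 0 → 1: weight = 12, length = 2, mean = 12/2 ≈ 6.000
Minimum mean = 2.000, attained e.g. along the cycle 0 → 0 with weight 2 and length 1. So λ(A) = 2/1 = 2.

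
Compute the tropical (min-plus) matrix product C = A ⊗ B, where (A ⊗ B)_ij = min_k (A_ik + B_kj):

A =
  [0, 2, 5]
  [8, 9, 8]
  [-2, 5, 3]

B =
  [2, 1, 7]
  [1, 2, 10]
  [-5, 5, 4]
A ⊗ B =
  [0, 1, 7]
  [3, 9, 12]
  [-2, -1, 5]

Apply the min-plus product entry-by-entry:
  C[0][0] = min over k of (A[0][0] + B[0][0] = 0 + 2 = 2, A[0][1] + B[1][0] = 2 + 1 = 3, A[0][2] + B[2][0] = 5 + -5 = 0) = 0 (attained at k = 2)
  C[0][1] = min over k of (A[0][0] + B[0][1] = 0 + 1 = 1, A[0][1] + B[1][1] = 2 + 2 = 4, A[0][2] + B[2][1] = 5 + 5 = 10) = 1 (attained at k = 0)
  C[0][2] = min over k of (A[0][0] + B[0][2] = 0 + 7 = 7, A[0][1] + B[1][2] = 2 + 10 = 12, A[0][2] + B[2][2] = 5 + 4 = 9) = 7 (attained at k = 0)
  C[1][0] = min over k of (A[1][0] + B[0][0] = 8 + 2 = 10, A[1][1] + B[1][0] = 9 + 1 = 10, A[1][2] + B[2][0] = 8 + -5 = 3) = 3 (attained at k = 2)
  C[1][1] = min over k of (A[1][0] + B[0][1] = 8 + 1 = 9, A[1][1] + B[1][1] = 9 + 2 = 11, A[1][2] + B[2][1] = 8 + 5 = 13) = 9 (attained at k = 0)
  C[1][2] = min over k of (A[1][0] + B[0][2] = 8 + 7 = 15, A[1][1] + B[1][2] = 9 + 10 = 19, A[1][2] + B[2][2] = 8 + 4 = 12) = 12 (attained at k = 2)
  C[2][0] = min over k of (A[2][0] + B[0][0] = -2 + 2 = 0, A[2][1] + B[1][0] = 5 + 1 = 6, A[2][2] + B[2][0] = 3 + -5 = -2) = -2 (attained at k = 2)
  C[2][1] = min over k of (A[2][0] + B[0][1] = -2 + 1 = -1, A[2][1] + B[1][1] = 5 + 2 = 7, A[2][2] + B[2][1] = 3 + 5 = 8) = -1 (attained at k = 0)
  C[2][2] = min over k of (A[2][0] + B[0][2] = -2 + 7 = 5, A[2][1] + B[1][2] = 5 + 10 = 15, A[2][2] + B[2][2] = 3 + 4 = 7) = 5 (attained at k = 0)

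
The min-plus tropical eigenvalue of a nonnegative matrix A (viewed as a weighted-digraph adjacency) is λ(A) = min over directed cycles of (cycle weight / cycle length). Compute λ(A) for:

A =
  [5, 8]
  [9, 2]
λ(A) = 2

Enumerate directed cycles and compute their means (weight / length). Sample:
  cycle 0 → 0: weight = 5, length = 1, mean = 5/1 ≈ 5.000
  cycle 1 → 1: weight = 2, length = 1, mean = 2/1 ≈ 2.000
  cycle 0 → 1 → 0: weight = 17, length = 2, mean = 17/2 ≈ 8.500
  cycle 1 → 0 → 1: weight = 17, length = 2, mean = 17/2 ≈ 8.500
Minimum mean = 2.000, attained e.g. along the cycle 1 → 1 with weight 2 and length 1. So λ(A) = 2/1 = 2.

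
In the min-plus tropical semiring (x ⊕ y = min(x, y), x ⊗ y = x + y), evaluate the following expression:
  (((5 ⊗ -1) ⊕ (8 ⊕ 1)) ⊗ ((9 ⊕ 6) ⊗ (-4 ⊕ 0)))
(((5 ⊗ -1) ⊕ (8 ⊕ 1)) ⊗ ((9 ⊕ 6) ⊗ (-4 ⊕ 0))) = 3

Expand innermost to outermost. Recall ⊕ takes the minimum of its arguments and ⊗ takes their sum. Working out the expression (((5 ⊗ -1) ⊕ (8 ⊕ 1)) ⊗ ((9 ⊕ 6) ⊗ (-4 ⊕ 0))) gives 3.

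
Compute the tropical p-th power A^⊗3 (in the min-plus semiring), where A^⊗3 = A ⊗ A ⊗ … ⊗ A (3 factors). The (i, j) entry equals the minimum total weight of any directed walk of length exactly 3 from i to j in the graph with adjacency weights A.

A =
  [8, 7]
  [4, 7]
A^⊗3 =
  [18, 18]
  [15, 18]

Each entry (A^⊗3)_ij equals the minimum over all length-3 walks i = v_0 → v_1 → … → v_3 = j of Σ_t A[v_t][v_{t+1}]. For example, for (i, j) = (0, 1) we minimise over 4 possible intermediate vertex sequences; the minimum is 18, attained along the walk 0 → 1 → 0 → 1.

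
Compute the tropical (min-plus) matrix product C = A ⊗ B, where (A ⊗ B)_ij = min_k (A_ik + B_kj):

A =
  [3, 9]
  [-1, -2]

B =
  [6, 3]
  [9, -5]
A ⊗ B =
  [9, 4]
  [5, -7]

Apply the min-plus product entry-by-entry:
  C[0][0] = min over k of (A[0][0] + B[0][0] = 3 + 6 = 9, A[0][1] + B[1][0] = 9 + 9 = 18) = 9 (attained at k = 0)
  C[0][1] = min over k of (A[0][0] + B[0][1] = 3 + 3 = 6, A[0][1] + B[1][1] = 9 + -5 = 4) = 4 (attained at k = 1)
  C[1][0] = min over k of (A[1][0] + B[0][0] = -1 + 6 = 5, A[1][1] + B[1][0] = -2 + 9 = 7) = 5 (attained at k = 0)
  C[1][1] = min over k of (A[1][0] + B[0][1] = -1 + 3 = 2, A[1][1] + B[1][1] = -2 + -5 = -7) = -7 (attained at k = 1)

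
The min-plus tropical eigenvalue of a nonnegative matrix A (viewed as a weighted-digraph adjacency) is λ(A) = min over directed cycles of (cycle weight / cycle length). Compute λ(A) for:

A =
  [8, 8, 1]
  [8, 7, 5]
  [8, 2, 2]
λ(A) = 2

Enumerate directed cycles and compute their means (weight / length). Sample:
  cycle 0 → 0: weight = 8, length = 1, mean = 8/1 ≈ 8.000
  cycle 1 → 1: weight = 7, length = 1, mean = 7/1 ≈ 7.000
  cycle 2 → 2: weight = 2, length = 1, mean = 2/1 ≈ 2.000
  cycle 0 → 1 → 0: weight = 16, length = 2, mean = 16/2 ≈ 8.000
  cycle 0 → 2 → 0: weight = 9, length = 2, mean = 9/2 ≈ 4.500
  cycle 1 → 0 → 1: weight = 16, length = 2, mean = 16/2 ≈ 8.000
Minimum mean = 2.000, attained e.g. along the cycle 2 → 2 with weight 2 and length 1. So λ(A) = 2/1 = 2.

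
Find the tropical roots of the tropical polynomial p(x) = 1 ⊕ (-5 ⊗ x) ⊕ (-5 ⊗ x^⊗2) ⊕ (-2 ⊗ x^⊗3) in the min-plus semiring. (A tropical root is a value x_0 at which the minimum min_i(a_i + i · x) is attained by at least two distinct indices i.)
Roots: {-3, 0, 6}

Each tropical root is a break point of the lower envelope of the lines y = a_i + i · x (there are 4 lines, with slopes 0, 1, ..., 3). Only the lines that attain the minimum somewhere contribute to roots; other lines are dominated. Here the surviving (envelope) indices are i = 3, i = 2, i = 1, i = 0.
Intersections between consecutive envelope lines give the roots: for adjacent envelope indices i < j the intersection is x = (a_i − a_j) / (j − i). Reading off the sorted break points: {-3, 0, 6}.
Verification: at each break x_0, at least two indices attain the minimum of min_i(a_i + i · x_0).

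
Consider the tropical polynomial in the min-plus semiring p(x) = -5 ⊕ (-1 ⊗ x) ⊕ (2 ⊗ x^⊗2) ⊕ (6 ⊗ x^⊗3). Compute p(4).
p(4) = -5

A tropical monomial a ⊗ x^⊗i evaluates to a + i · x. Evaluating each term at x = 4:
  Term 0 contributes -5 + 0 · 4 = -5
  Term 1 contributes -1 + 1 · 4 = 3
  Term 2 contributes 2 + 2 · 4 = 10
  Term 3 contributes 6 + 3 · 4 = 18
p(4) = ⊕ of these = min[-5, 3, 10, 18] = -5.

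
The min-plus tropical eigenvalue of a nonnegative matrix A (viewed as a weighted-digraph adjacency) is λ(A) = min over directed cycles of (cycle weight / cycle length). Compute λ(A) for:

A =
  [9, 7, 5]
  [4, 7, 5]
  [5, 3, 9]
λ(A) = 4

Enumerate directed cycles and compute their means (weight / length). Sample:
  cycle 0 → 0: weight = 9, length = 1, mean = 9/1 ≈ 9.000
  cycle 1 → 1: weight = 7, length = 1, mean = 7/1 ≈ 7.000
  cycle 2 → 2: weight = 9, length = 1, mean = 9/1 ≈ 9.000
  cycle 0 → 1 → 0: weight = 11, length = 2, mean = 11/2 ≈ 5.500
  cycle 0 → 2 → 0: weight = 10, length = 2, mean = 10/2 ≈ 5.000
  cycle 1 → 0 → 1: weight = 11, length = 2, mean = 11/2 ≈ 5.500
Minimum mean = 4.000, attained e.g. along the cycle 1 → 2 → 1 with weight 8 and length 2. So λ(A) = 8/2 = 4.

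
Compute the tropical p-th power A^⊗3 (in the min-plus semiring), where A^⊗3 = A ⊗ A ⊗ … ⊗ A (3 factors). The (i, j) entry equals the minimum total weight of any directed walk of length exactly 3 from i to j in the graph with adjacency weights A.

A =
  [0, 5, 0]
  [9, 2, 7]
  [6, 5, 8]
A^⊗3 =
  [0, 5, 0]
  [9, 6, 9]
  [6, 9, 6]

Each entry (A^⊗3)_ij equals the minimum over all length-3 walks i = v_0 → v_1 → … → v_3 = j of Σ_t A[v_t][v_{t+1}]. For example, for (i, j) = (0, 2) we minimise over 9 possible intermediate vertex sequences; the minimum is 0, attained along the walk 0 → 0 → 0 → 2.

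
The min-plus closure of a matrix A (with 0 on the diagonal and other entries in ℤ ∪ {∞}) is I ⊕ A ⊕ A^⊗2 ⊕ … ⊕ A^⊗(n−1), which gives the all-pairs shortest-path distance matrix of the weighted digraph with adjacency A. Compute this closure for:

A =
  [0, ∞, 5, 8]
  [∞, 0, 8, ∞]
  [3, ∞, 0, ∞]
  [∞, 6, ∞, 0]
Closure =
  [0, 14, 5, 8]
  [11, 0, 8, 19]
  [3, 17, 0, 11]
  [17, 6, 14, 0]

This is the Floyd-Warshall all-pairs shortest-path computation. For each intermediate vertex k = 0, 1, …, 3, update dist[i][j] ← min(dist[i][j], dist[i][k] + dist[k][j]). The final matrix gives, for each (i, j), the minimum total weight of any directed path from i to j (possibly empty when i = j).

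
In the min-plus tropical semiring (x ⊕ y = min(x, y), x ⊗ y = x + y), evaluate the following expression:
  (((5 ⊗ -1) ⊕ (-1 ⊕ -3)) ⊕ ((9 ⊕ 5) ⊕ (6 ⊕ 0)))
(((5 ⊗ -1) ⊕ (-1 ⊕ -3)) ⊕ ((9 ⊕ 5) ⊕ (6 ⊕ 0))) = -3

Expand innermost to outermost. Recall ⊕ takes the minimum of its arguments and ⊗ takes their sum. Working out the expression (((5 ⊗ -1) ⊕ (-1 ⊕ -3)) ⊕ ((9 ⊕ 5) ⊕ (6 ⊕ 0))) gives -3.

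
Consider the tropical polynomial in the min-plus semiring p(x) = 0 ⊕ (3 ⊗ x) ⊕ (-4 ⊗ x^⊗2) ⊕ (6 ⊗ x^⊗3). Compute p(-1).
p(-1) = -6

A tropical monomial a ⊗ x^⊗i evaluates to a + i · x. Evaluating each term at x = -1:
  Term 0 contributes 0 + 0 · -1 = 0
  Term 1 contributes 3 + 1 · -1 = 2
  Term 2 contributes -4 + 2 · -1 = -6
  Term 3 contributes 6 + 3 · -1 = 3
p(-1) = ⊕ of these = min[0, 2, -6, 3] = -6.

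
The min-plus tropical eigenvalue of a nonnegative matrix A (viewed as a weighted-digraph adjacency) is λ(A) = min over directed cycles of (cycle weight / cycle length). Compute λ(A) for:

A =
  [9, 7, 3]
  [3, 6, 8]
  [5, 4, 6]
λ(A) = 10/3

Enumerate directed cycles and compute their means (weight / length). Sample:
  cycle 0 → 0: weight = 9, length = 1, mean = 9/1 ≈ 9.000
  cycle 1 → 1: weight = 6, length = 1, mean = 6/1 ≈ 6.000
  cycle 2 → 2: weight = 6, length = 1, mean = 6/1 ≈ 6.000
  cycle 0 → 1 → 0: weight = 10, length = 2, mean = 10/2 ≈ 5.000
  cycle 0 → 2 → 0: weight = 8, length = 2, mean = 8/2 ≈ 4.000
  cycle 1 → 0 → 1: weight = 10, length = 2, mean = 10/2 ≈ 5.000
Minimum mean = 3.333, attained e.g. along the cycle 0 → 2 → 1 → 0 with weight 10 and length 3. So λ(A) = 10/3 = 10/3.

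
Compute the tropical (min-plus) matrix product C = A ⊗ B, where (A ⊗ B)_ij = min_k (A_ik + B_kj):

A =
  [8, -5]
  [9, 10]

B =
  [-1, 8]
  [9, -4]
A ⊗ B =
  [4, -9]
  [8, 6]

Apply the min-plus product entry-by-entry:
  C[0][0] = min over k of (A[0][0] + B[0][0] = 8 + -1 = 7, A[0][1] + B[1][0] = -5 + 9 = 4) = 4 (attained at k = 1)
  C[0][1] = min over k of (A[0][0] + B[0][1] = 8 + 8 = 16, A[0][1] + B[1][1] = -5 + -4 = -9) = -9 (attained at k = 1)
  C[1][0] = min over k of (A[1][0] + B[0][0] = 9 + -1 = 8, A[1][1] + B[1][0] = 10 + 9 = 19) = 8 (attained at k = 0)
  C[1][1] = min over k of (A[1][0] + B[0][1] = 9 + 8 = 17, A[1][1] + B[1][1] = 10 + -4 = 6) = 6 (attained at k = 1)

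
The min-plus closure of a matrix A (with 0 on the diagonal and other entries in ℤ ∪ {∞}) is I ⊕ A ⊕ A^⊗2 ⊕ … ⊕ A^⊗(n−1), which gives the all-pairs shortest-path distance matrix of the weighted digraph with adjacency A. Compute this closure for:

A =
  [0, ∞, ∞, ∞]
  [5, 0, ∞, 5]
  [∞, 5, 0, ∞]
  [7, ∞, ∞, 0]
Closure =
  [0, ∞, ∞, ∞]
  [5, 0, ∞, 5]
  [10, 5, 0, 10]
  [7, ∞, ∞, 0]

This is the Floyd-Warshall all-pairs shortest-path computation. For each intermediate vertex k = 0, 1, …, 3, update dist[i][j] ← min(dist[i][j], dist[i][k] + dist[k][j]). The final matrix gives, for each (i, j), the minimum total weight of any directed path from i to j (possibly empty when i = j).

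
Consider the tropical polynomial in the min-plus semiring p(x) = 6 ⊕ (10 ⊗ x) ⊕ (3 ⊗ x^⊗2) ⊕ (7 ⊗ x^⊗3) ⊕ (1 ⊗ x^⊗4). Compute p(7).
p(7) = 6

A tropical monomial a ⊗ x^⊗i evaluates to a + i · x. Evaluating each term at x = 7:
  Term 0 contributes 6 + 0 · 7 = 6
  Term 1 contributes 10 + 1 · 7 = 17
  Term 2 contributes 3 + 2 · 7 = 17
  Term 3 contributes 7 + 3 · 7 = 28
  Term 4 contributes 1 + 4 · 7 = 29
p(7) = ⊕ of these = min[6, 17, 17, 28, 29] = 6.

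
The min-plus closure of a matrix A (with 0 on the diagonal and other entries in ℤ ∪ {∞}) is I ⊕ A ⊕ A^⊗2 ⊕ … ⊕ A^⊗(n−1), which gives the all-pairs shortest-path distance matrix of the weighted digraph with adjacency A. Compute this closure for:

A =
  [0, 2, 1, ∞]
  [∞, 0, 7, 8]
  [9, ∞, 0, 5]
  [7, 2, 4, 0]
Closure =
  [0, 2, 1, 6]
  [15, 0, 7, 8]
  [9, 7, 0, 5]
  [7, 2, 4, 0]

This is the Floyd-Warshall all-pairs shortest-path computation. For each intermediate vertex k = 0, 1, …, 3, update dist[i][j] ← min(dist[i][j], dist[i][k] + dist[k][j]). The final matrix gives, for each (i, j), the minimum total weight of any directed path from i to j (possibly empty when i = j).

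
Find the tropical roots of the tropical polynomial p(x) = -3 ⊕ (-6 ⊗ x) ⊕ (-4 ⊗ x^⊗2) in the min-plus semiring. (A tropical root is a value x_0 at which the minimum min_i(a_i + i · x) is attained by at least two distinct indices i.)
Roots: {-2, 3}

Each tropical root is a break point of the lower envelope of the lines y = a_i + i · x (there are 3 lines, with slopes 0, 1, ..., 2). Only the lines that attain the minimum somewhere contribute to roots; other lines are dominated. Here the surviving (envelope) indices are i = 2, i = 1, i = 0.
Intersections between consecutive envelope lines give the roots: for adjacent envelope indices i < j the intersection is x = (a_i − a_j) / (j − i). Reading off the sorted break points: {-2, 3}.
Verification: at each break x_0, at least two indices attain the minimum of min_i(a_i + i · x_0).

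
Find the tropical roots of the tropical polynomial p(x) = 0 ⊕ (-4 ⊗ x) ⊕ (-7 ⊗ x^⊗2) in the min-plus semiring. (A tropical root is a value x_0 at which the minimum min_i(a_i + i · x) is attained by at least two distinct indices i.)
Roots: {3, 4}

Each tropical root is a break point of the lower envelope of the lines y = a_i + i · x (there are 3 lines, with slopes 0, 1, ..., 2). Only the lines that attain the minimum somewhere contribute to roots; other lines are dominated. Here the surviving (envelope) indices are i = 2, i = 1, i = 0.
Intersections between consecutive envelope lines give the roots: for adjacent envelope indices i < j the intersection is x = (a_i − a_j) / (j − i). Reading off the sorted break points: {3, 4}.
Verification: at each break x_0, at least two indices attain the minimum of min_i(a_i + i · x_0).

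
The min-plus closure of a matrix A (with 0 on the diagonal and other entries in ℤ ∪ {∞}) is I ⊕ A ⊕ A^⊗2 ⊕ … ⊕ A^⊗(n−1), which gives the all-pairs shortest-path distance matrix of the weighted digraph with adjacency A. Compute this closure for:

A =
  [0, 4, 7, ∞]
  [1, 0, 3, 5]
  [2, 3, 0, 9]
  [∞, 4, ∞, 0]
Closure =
  [0, 4, 7, 9]
  [1, 0, 3, 5]
  [2, 3, 0, 8]
  [5, 4, 7, 0]

This is the Floyd-Warshall all-pairs shortest-path computation. For each intermediate vertex k = 0, 1, …, 3, update dist[i][j] ← min(dist[i][j], dist[i][k] + dist[k][j]). The final matrix gives, for each (i, j), the minimum total weight of any directed path from i to j (possibly empty when i = j).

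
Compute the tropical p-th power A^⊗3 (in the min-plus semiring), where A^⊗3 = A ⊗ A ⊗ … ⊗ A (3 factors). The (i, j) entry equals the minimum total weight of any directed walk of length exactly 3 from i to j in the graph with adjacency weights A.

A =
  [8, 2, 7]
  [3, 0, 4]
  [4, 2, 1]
A^⊗3 =
  [5, 2, 6]
  [3, 0, 4]
  [5, 2, 3]

Each entry (A^⊗3)_ij equals the minimum over all length-3 walks i = v_0 → v_1 → … → v_3 = j of Σ_t A[v_t][v_{t+1}]. For example, for (i, j) = (0, 2) we minimise over 9 possible intermediate vertex sequences; the minimum is 6, attained along the walk 0 → 1 → 1 → 2.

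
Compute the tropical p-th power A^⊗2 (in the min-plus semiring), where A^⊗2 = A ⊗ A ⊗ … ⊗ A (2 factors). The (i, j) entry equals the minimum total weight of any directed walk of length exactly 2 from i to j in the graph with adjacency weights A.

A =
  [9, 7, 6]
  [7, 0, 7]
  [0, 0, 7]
A^⊗2 =
  [6, 6, 13]
  [7, 0, 7]
  [7, 0, 6]

Each entry (A^⊗2)_ij equals the minimum over all length-2 walks i = v_0 → v_1 → … → v_2 = j of Σ_t A[v_t][v_{t+1}]. For example, for (i, j) = (0, 2) we minimise over 3 possible intermediate vertex sequences; the minimum is 13, attained along the walk 0 → 2 → 2.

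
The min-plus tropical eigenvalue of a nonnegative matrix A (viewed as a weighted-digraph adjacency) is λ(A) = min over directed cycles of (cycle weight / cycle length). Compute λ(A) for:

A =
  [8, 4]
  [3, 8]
λ(A) = 7/2

Enumerate directed cycles and compute their means (weight / length). Sample:
  cycle 0 → 0: weight = 8, length = 1, mean = 8/1 ≈ 8.000
  cycle 1 → 1: weight = 8, length = 1, mean = 8/1 ≈ 8.000
  cycle 0 → 1 → 0: weight = 7, length = 2, mean = 7/2 ≈ 3.500
  cycle 1 → 0 → 1: weight = 7, length = 2, mean = 7/2 ≈ 3.500
Minimum mean = 3.500, attained e.g. along the cycle 0 → 1 → 0 with weight 7 and length 2. So λ(A) = 7/2 = 7/2.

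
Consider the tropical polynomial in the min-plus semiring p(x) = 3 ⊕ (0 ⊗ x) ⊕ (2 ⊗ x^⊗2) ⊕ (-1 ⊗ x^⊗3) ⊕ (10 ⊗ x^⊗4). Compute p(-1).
p(-1) = -4

A tropical monomial a ⊗ x^⊗i evaluates to a + i · x. Evaluating each term at x = -1:
  Term 0 contributes 3 + 0 · -1 = 3
  Term 1 contributes 0 + 1 · -1 = -1
  Term 2 contributes 2 + 2 · -1 = 0
  Term 3 contributes -1 + 3 · -1 = -4
  Term 4 contributes 10 + 4 · -1 = 6
p(-1) = ⊕ of these = min[3, -1, 0, -4, 6] = -4.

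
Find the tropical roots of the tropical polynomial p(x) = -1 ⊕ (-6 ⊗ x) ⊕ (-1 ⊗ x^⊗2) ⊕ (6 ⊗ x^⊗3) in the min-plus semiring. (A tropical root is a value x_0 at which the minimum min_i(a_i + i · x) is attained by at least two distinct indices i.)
Roots: {-7, -5, 5}

Each tropical root is a break point of the lower envelope of the lines y = a_i + i · x (there are 4 lines, with slopes 0, 1, ..., 3). Only the lines that attain the minimum somewhere contribute to roots; other lines are dominated. Here the surviving (envelope) indices are i = 3, i = 2, i = 1, i = 0.
Intersections between consecutive envelope lines give the roots: for adjacent envelope indices i < j the intersection is x = (a_i − a_j) / (j − i). Reading off the sorted break points: {-7, -5, 5}.
Verification: at each break x_0, at least two indices attain the minimum of min_i(a_i + i · x_0).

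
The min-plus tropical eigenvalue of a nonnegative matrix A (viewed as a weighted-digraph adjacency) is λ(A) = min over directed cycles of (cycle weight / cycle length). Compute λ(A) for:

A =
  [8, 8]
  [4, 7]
λ(A) = 6

Enumerate directed cycles and compute their means (weight / length). Sample:
  cycle 0 → 0: weight = 8, length = 1, mean = 8/1 ≈ 8.000
  cycle 1 → 1: weight = 7, length = 1, mean = 7/1 ≈ 7.000
  cycle 0 → 1 → 0: weight = 12, length = 2, mean = 12/2 ≈ 6.000
  cycle 1 → 0 → 1: weight = 12, length = 2, mean = 12/2 ≈ 6.000
Minimum mean = 6.000, attained e.g. along the cycle 0 → 1 → 0 with weight 12 and length 2. So λ(A) = 12/2 = 6.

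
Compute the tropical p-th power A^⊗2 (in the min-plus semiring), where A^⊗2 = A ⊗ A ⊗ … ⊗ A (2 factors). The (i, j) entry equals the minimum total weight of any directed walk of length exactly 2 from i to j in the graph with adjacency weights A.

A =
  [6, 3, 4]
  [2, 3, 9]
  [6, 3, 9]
A^⊗2 =
  [5, 6, 10]
  [5, 5, 6]
  [5, 6, 10]

Each entry (A^⊗2)_ij equals the minimum over all length-2 walks i = v_0 → v_1 → … → v_2 = j of Σ_t A[v_t][v_{t+1}]. For example, for (i, j) = (0, 2) we minimise over 3 possible intermediate vertex sequences; the minimum is 10, attained along the walk 0 → 0 → 2.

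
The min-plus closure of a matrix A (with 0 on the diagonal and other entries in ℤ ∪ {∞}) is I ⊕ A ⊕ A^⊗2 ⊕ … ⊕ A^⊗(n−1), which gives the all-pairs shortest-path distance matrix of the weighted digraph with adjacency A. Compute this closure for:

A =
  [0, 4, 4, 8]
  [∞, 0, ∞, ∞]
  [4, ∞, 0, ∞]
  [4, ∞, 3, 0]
Closure =
  [0, 4, 4, 8]
  [∞, 0, ∞, ∞]
  [4, 8, 0, 12]
  [4, 8, 3, 0]

This is the Floyd-Warshall all-pairs shortest-path computation. For each intermediate vertex k = 0, 1, …, 3, update dist[i][j] ← min(dist[i][j], dist[i][k] + dist[k][j]). The final matrix gives, for each (i, j), the minimum total weight of any directed path from i to j (possibly empty when i = j).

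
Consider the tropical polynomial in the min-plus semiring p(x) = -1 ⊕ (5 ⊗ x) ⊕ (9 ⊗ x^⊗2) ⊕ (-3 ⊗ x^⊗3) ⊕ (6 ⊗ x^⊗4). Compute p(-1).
p(-1) = -6

A tropical monomial a ⊗ x^⊗i evaluates to a + i · x. Evaluating each term at x = -1:
  Term 0 contributes -1 + 0 · -1 = -1
  Term 1 contributes 5 + 1 · -1 = 4
  Term 2 contributes 9 + 2 · -1 = 7
  Term 3 contributes -3 + 3 · -1 = -6
  Term 4 contributes 6 + 4 · -1 = 2
p(-1) = ⊕ of these = min[-1, 4, 7, -6, 2] = -6.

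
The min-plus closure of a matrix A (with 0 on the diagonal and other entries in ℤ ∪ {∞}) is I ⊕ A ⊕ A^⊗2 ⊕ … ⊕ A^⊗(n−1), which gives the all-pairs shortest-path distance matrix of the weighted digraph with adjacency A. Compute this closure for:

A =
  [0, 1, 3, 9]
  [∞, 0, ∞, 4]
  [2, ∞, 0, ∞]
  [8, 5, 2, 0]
Closure =
  [0, 1, 3, 5]
  [8, 0, 6, 4]
  [2, 3, 0, 7]
  [4, 5, 2, 0]

This is the Floyd-Warshall all-pairs shortest-path computation. For each intermediate vertex k = 0, 1, …, 3, update dist[i][j] ← min(dist[i][j], dist[i][k] + dist[k][j]). The final matrix gives, for each (i, j), the minimum total weight of any directed path from i to j (possibly empty when i = j).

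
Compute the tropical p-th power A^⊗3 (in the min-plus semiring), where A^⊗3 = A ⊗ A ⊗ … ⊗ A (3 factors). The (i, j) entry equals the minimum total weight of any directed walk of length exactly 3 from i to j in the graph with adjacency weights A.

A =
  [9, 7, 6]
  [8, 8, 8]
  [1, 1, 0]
A^⊗3 =
  [7, 7, 6]
  [9, 9, 8]
  [1, 1, 0]

Each entry (A^⊗3)_ij equals the minimum over all length-3 walks i = v_0 → v_1 → … → v_3 = j of Σ_t A[v_t][v_{t+1}]. For example, for (i, j) = (0, 2) we minimise over 9 possible intermediate vertex sequences; the minimum is 6, attained along the walk 0 → 2 → 2 → 2.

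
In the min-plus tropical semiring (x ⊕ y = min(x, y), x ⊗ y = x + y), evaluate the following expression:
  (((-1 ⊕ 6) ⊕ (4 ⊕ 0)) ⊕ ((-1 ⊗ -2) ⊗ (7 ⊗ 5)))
(((-1 ⊕ 6) ⊕ (4 ⊕ 0)) ⊕ ((-1 ⊗ -2) ⊗ (7 ⊗ 5))) = -1

Expand innermost to outermost. Recall ⊕ takes the minimum of its arguments and ⊗ takes their sum. Working out the expression (((-1 ⊕ 6) ⊕ (4 ⊕ 0)) ⊕ ((-1 ⊗ -2) ⊗ (7 ⊗ 5))) gives -1.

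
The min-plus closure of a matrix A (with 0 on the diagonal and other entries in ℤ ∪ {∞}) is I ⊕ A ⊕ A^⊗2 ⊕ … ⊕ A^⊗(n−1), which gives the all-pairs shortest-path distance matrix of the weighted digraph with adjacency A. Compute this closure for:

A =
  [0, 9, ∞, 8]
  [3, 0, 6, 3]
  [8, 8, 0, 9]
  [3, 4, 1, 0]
Closure =
  [0, 9, 9, 8]
  [3, 0, 4, 3]
  [8, 8, 0, 9]
  [3, 4, 1, 0]

This is the Floyd-Warshall all-pairs shortest-path computation. For each intermediate vertex k = 0, 1, …, 3, update dist[i][j] ← min(dist[i][j], dist[i][k] + dist[k][j]). The final matrix gives, for each (i, j), the minimum total weight of any directed path from i to j (possibly empty when i = j).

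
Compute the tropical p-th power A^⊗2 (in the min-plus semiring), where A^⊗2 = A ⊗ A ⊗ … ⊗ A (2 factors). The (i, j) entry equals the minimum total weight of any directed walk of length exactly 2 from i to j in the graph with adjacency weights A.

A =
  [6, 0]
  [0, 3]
A^⊗2 =
  [0, 3]
  [3, 0]

Each entry (A^⊗2)_ij equals the minimum over all length-2 walks i = v_0 → v_1 → … → v_2 = j of Σ_t A[v_t][v_{t+1}]. For example, for (i, j) = (0, 1) we minimise over 2 possible intermediate vertex sequences; the minimum is 3, attained along the walk 0 → 1 → 1.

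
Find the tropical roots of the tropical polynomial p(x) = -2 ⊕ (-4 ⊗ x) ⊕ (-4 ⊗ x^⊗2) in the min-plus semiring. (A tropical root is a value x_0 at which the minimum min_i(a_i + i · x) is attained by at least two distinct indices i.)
Roots: {0, 2}

Each tropical root is a break point of the lower envelope of the lines y = a_i + i · x (there are 3 lines, with slopes 0, 1, ..., 2). Only the lines that attain the minimum somewhere contribute to roots; other lines are dominated. Here the surviving (envelope) indices are i = 2, i = 1, i = 0.
Intersections between consecutive envelope lines give the roots: for adjacent envelope indices i < j the intersection is x = (a_i − a_j) / (j − i). Reading off the sorted break points: {0, 2}.
Verification: at each break x_0, at least two indices attain the minimum of min_i(a_i + i · x_0).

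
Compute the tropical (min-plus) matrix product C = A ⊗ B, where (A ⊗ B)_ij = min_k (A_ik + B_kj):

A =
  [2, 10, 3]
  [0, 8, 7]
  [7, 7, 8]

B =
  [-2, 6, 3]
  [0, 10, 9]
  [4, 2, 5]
A ⊗ B =
  [0, 5, 5]
  [-2, 6, 3]
  [5, 10, 10]

Apply the min-plus product entry-by-entry:
  C[0][0] = min over k of (A[0][0] + B[0][0] = 2 + -2 = 0, A[0][1] + B[1][0] = 10 + 0 = 10, A[0][2] + B[2][0] = 3 + 4 = 7) = 0 (attained at k = 0)
  C[0][1] = min over k of (A[0][0] + B[0][1] = 2 + 6 = 8, A[0][1] + B[1][1] = 10 + 10 = 20, A[0][2] + B[2][1] = 3 + 2 = 5) = 5 (attained at k = 2)
  C[0][2] = min over k of (A[0][0] + B[0][2] = 2 + 3 = 5, A[0][1] + B[1][2] = 10 + 9 = 19, A[0][2] + B[2][2] = 3 + 5 = 8) = 5 (attained at k = 0)
  C[1][0] = min over k of (A[1][0] + B[0][0] = 0 + -2 = -2, A[1][1] + B[1][0] = 8 + 0 = 8, A[1][2] + B[2][0] = 7 + 4 = 11) = -2 (attained at k = 0)
  C[1][1] = min over k of (A[1][0] + B[0][1] = 0 + 6 = 6, A[1][1] + B[1][1] = 8 + 10 = 18, A[1][2] + B[2][1] = 7 + 2 = 9) = 6 (attained at k = 0)
  C[1][2] = min over k of (A[1][0] + B[0][2] = 0 + 3 = 3, A[1][1] + B[1][2] = 8 + 9 = 17, A[1][2] + B[2][2] = 7 + 5 = 12) = 3 (attained at k = 0)
  C[2][0] = min over k of (A[2][0] + B[0][0] = 7 + -2 = 5, A[2][1] + B[1][0] = 7 + 0 = 7, A[2][2] + B[2][0] = 8 + 4 = 12) = 5 (attained at k = 0)
  C[2][1] = min over k of (A[2][0] + B[0][1] = 7 + 6 = 13, A[2][1] + B[1][1] = 7 + 10 = 17, A[2][2] + B[2][1] = 8 + 2 = 10) = 10 (attained at k = 2)
  C[2][2] = min over k of (A[2][0] + B[0][2] = 7 + 3 = 10, A[2][1] + B[1][2] = 7 + 9 = 16, A[2][2] + B[2][2] = 8 + 5 = 13) = 10 (attained at k = 0)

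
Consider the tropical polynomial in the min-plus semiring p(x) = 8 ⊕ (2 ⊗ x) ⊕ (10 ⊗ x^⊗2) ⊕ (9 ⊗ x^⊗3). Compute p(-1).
p(-1) = 1

A tropical monomial a ⊗ x^⊗i evaluates to a + i · x. Evaluating each term at x = -1:
  Term 0 contributes 8 + 0 · -1 = 8
  Term 1 contributes 2 + 1 · -1 = 1
  Term 2 contributes 10 + 2 · -1 = 8
  Term 3 contributes 9 + 3 · -1 = 6
p(-1) = ⊕ of these = min[8, 1, 8, 6] = 1.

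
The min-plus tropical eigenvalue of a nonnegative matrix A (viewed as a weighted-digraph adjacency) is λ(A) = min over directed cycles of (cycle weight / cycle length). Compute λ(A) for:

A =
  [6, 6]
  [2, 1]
λ(A) = 1

Enumerate directed cycles and compute their means (weight / length). Sample:
  cycle 0 → 0: weight = 6, length = 1, mean = 6/1 ≈ 6.000
  cycle 1 → 1: weight = 1, length = 1, mean = 1/1 ≈ 1.000
  cycle 0 → 1 → 0: weight = 8, length = 2, mean = 8/2 ≈ 4.000
  cycle 1 → 0 → 1: weight = 8, length = 2, mean = 8/2 ≈ 4.000
Minimum mean = 1.000, attained e.g. along the cycle 1 → 1 with weight 1 and length 1. So λ(A) = 1/1 = 1.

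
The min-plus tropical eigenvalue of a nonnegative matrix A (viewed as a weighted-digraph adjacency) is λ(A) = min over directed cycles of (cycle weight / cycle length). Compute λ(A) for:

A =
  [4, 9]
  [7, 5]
λ(A) = 4

Enumerate directed cycles and compute their means (weight / length). Sample:
  cycle 0 → 0: weight = 4, length = 1, mean = 4/1 ≈ 4.000
  cycle 1 → 1: weight = 5, length = 1, mean = 5/1 ≈ 5.000
  cycle 0 → 1 → 0: weight = 16, length = 2, mean = 16/2 ≈ 8.000
  cycle 1 → 0 → 1: weight = 16, length = 2, mean = 16/2 ≈ 8.000
Minimum mean = 4.000, attained e.g. along the cycle 0 → 0 with weight 4 and length 1. So λ(A) = 4/1 = 4.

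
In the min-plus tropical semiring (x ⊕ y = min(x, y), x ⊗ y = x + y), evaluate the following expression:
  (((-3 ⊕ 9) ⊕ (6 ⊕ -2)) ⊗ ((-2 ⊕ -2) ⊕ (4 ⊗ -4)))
(((-3 ⊕ 9) ⊕ (6 ⊕ -2)) ⊗ ((-2 ⊕ -2) ⊕ (4 ⊗ -4))) = -5

Expand innermost to outermost. Recall ⊕ takes the minimum of its arguments and ⊗ takes their sum. Working out the expression (((-3 ⊕ 9) ⊕ (6 ⊕ -2)) ⊗ ((-2 ⊕ -2) ⊕ (4 ⊗ -4))) gives -5.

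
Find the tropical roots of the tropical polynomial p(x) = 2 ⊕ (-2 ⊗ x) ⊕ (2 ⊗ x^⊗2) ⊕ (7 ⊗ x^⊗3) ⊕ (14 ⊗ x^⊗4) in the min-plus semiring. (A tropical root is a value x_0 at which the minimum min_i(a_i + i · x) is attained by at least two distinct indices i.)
Roots: {-7, -5, -4, 4}

Each tropical root is a break point of the lower envelope of the lines y = a_i + i · x (there are 5 lines, with slopes 0, 1, ..., 4). Only the lines that attain the minimum somewhere contribute to roots; other lines are dominated. Here the surviving (envelope) indices are i = 4, i = 3, i = 2, i = 1, i = 0.
Intersections between consecutive envelope lines give the roots: for adjacent envelope indices i < j the intersection is x = (a_i − a_j) / (j − i). Reading off the sorted break points: {-7, -5, -4, 4}.
Verification: at each break x_0, at least two indices attain the minimum of min_i(a_i + i · x_0).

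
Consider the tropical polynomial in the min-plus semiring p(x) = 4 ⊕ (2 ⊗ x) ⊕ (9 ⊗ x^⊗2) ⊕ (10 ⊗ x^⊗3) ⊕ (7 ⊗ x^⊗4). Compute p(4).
p(4) = 4

A tropical monomial a ⊗ x^⊗i evaluates to a + i · x. Evaluating each term at x = 4:
  Term 0 contributes 4 + 0 · 4 = 4
  Term 1 contributes 2 + 1 · 4 = 6
  Term 2 contributes 9 + 2 · 4 = 17
  Term 3 contributes 10 + 3 · 4 = 22
  Term 4 contributes 7 + 4 · 4 = 23
p(4) = ⊕ of these = min[4, 6, 17, 22, 23] = 4.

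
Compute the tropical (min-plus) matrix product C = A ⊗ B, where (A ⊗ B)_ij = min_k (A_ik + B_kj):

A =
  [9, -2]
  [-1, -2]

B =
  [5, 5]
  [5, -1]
A ⊗ B =
  [3, -3]
  [3, -3]

Apply the min-plus product entry-by-entry:
  C[0][0] = min over k of (A[0][0] + B[0][0] = 9 + 5 = 14, A[0][1] + B[1][0] = -2 + 5 = 3) = 3 (attained at k = 1)
  C[0][1] = min over k of (A[0][0] + B[0][1] = 9 + 5 = 14, A[0][1] + B[1][1] = -2 + -1 = -3) = -3 (attained at k = 1)
  C[1][0] = min over k of (A[1][0] + B[0][0] = -1 + 5 = 4, A[1][1] + B[1][0] = -2 + 5 = 3) = 3 (attained at k = 1)
  C[1][1] = min over k of (A[1][0] + B[0][1] = -1 + 5 = 4, A[1][1] + B[1][1] = -2 + -1 = -3) = -3 (attained at k = 1)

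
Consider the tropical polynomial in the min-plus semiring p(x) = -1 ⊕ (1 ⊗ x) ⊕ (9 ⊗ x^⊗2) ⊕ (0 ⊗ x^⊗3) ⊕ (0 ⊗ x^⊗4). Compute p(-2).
p(-2) = -8

A tropical monomial a ⊗ x^⊗i evaluates to a + i · x. Evaluating each term at x = -2:
  Term 0 contributes -1 + 0 · -2 = -1
  Term 1 contributes 1 + 1 · -2 = -1
  Term 2 contributes 9 + 2 · -2 = 5
  Term 3 contributes 0 + 3 · -2 = -6
  Term 4 contributes 0 + 4 · -2 = -8
p(-2) = ⊕ of these = min[-1, -1, 5, -6, -8] = -8.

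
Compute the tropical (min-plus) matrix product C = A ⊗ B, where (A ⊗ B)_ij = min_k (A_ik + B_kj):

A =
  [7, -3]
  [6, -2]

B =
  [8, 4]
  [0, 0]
A ⊗ B =
  [-3, -3]
  [-2, -2]

Apply the min-plus product entry-by-entry:
  C[0][0] = min over k of (A[0][0] + B[0][0] = 7 + 8 = 15, A[0][1] + B[1][0] = -3 + 0 = -3) = -3 (attained at k = 1)
  C[0][1] = min over k of (A[0][0] + B[0][1] = 7 + 4 = 11, A[0][1] + B[1][1] = -3 + 0 = -3) = -3 (attained at k = 1)
  C[1][0] = min over k of (A[1][0] + B[0][0] = 6 + 8 = 14, A[1][1] + B[1][0] = -2 + 0 = -2) = -2 (attained at k = 1)
  C[1][1] = min over k of (A[1][0] + B[0][1] = 6 + 4 = 10, A[1][1] + B[1][1] = -2 + 0 = -2) = -2 (attained at k = 1)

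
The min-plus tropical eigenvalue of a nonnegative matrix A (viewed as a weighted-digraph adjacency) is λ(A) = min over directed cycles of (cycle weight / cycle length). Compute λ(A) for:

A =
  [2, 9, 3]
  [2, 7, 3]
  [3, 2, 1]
λ(A) = 1

Enumerate directed cycles and compute their means (weight / length). Sample:
  cycle 0 → 0: weight = 2, length = 1, mean = 2/1 ≈ 2.000
  cycle 1 → 1: weight = 7, length = 1, mean = 7/1 ≈ 7.000
  cycle 2 → 2: weight = 1, length = 1, mean = 1/1 ≈ 1.000
  cycle 0 → 1 → 0: weight = 11, length = 2, mean = 11/2 ≈ 5.500
  cycle 0 → 2 → 0: weight = 6, length = 2, mean = 6/2 ≈ 3.000
  cycle 1 → 0 → 1: weight = 11, length = 2, mean = 11/2 ≈ 5.500
Minimum mean = 1.000, attained e.g. along the cycle 2 → 2 with weight 1 and length 1. So λ(A) = 1/1 = 1.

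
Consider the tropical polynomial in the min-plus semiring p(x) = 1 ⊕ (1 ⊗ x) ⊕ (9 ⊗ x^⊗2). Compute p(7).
p(7) = 1

A tropical monomial a ⊗ x^⊗i evaluates to a + i · x. Evaluating each term at x = 7:
  Term 0 contributes 1 + 0 · 7 = 1
  Term 1 contributes 1 + 1 · 7 = 8
  Term 2 contributes 9 + 2 · 7 = 23
p(7) = ⊕ of these = min[1, 8, 23] = 1.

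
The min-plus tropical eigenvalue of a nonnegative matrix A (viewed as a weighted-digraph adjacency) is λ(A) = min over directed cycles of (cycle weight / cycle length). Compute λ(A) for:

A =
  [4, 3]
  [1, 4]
λ(A) = 2

Enumerate directed cycles and compute their means (weight / length). Sample:
  cycle 0 → 0: weight = 4, length = 1, mean = 4/1 ≈ 4.000
  cycle 1 → 1: weight = 4, length = 1, mean = 4/1 ≈ 4.000
  cycle 0 → 1 → 0: weight = 4, length = 2, mean = 4/2 ≈ 2.000
  cycle 1 → 0 → 1: weight = 4, length = 2, mean = 4/2 ≈ 2.000
Minimum mean = 2.000, attained e.g. along the cycle 0 → 1 → 0 with weight 4 and length 2. So λ(A) = 4/2 = 2.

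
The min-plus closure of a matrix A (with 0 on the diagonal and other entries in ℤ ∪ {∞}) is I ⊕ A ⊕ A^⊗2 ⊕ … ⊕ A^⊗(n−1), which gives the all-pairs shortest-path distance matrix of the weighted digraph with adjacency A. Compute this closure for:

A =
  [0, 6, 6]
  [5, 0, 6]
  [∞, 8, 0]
Closure =
  [0, 6, 6]
  [5, 0, 6]
  [13, 8, 0]

This is the Floyd-Warshall all-pairs shortest-path computation. For each intermediate vertex k = 0, 1, …, 2, update dist[i][j] ← min(dist[i][j], dist[i][k] + dist[k][j]). The final matrix gives, for each (i, j), the minimum total weight of any directed path from i to j (possibly empty when i = j).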